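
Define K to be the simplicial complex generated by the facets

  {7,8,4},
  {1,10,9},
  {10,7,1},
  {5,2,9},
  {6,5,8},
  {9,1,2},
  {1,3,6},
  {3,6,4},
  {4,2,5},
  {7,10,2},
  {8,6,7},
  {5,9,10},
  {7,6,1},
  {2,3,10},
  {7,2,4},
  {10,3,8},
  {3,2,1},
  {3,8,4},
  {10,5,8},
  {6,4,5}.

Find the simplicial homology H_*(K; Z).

H_0 ≅ Z,  H_1 ≅ Z ⊕ Z/2,  H_2 = 0.

K has 10 vertices, 30 edges, 20 triangles.
rank ∂_0 = 0, rank ∂_1 = 9 ⇒ b_0 = 10 − 0 − 9 = 1; all invariant factors of ∂_1 are 1 so no torsion. So H_0 = Z.
rank ∂_1 = 9, rank ∂_2 = 20 ⇒ b_1 = 30 − 9 − 20 = 1; ∂_2 has invariant factor(s) [2] giving torsion. So H_1 = Z ⊕ Z/2.
rank ∂_2 = 20, rank ∂_3 = 0 ⇒ b_2 = 20 − 20 − 0 = 0. So H_2 = 0.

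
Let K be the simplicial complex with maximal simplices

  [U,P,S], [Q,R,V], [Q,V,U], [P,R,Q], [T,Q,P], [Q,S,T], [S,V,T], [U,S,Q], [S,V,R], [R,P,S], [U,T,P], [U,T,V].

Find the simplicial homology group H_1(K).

Order the vertices as P < Q < R < S < T < U < V. Listing each simplex with vertices in this order, K has dimension 2 with simplices:

  0-simplices (7): P, Q, R, S, T, U, V
  1-simplices (18): PQ, PR, PS, PT, PU, QR, QS, QT, QU, QV, RS, RV, ST, SU, SV, TU, TV, UV
  2-simplices (12): PQR, PQT, PRS, PSU, PTU, QRV, QST, QSU, QUV, RSV, STV, TUV

Hence C_0 ≅ Z^7, C_1 ≅ Z^18, C_2 ≅ Z^12.

∂_1: C_1 → C_0 maps an edge to its endpoints' difference, ∂[p,q] = q − p.
As a 7×18 matrix over Z this has rank 6, with invariant factors (1,1,1,1,1,1).

∂_2: C_2 → C_1 sends each 2-simplex [p,q,r] to [q,r] − [p,r] + [p,q]. For instance
  ∂PTU = TU − PU + PT,
  ∂TUV = UV − TV + TU.
As a 18×12 matrix over Z this has rank 12, with invariant factors (1,1,1,1,1,1,1,1,1,1,1,2).

From H_k ≅ ker(∂_k) / im(∂_{k+1}) we obtain:

  H_1: rank ker ∂_1 − rank ∂_2 = (18 − 6) − 12 = 0, and ∂_2 has invariant factor 2 > 1, so H_1 ≅ Z/2.

(K is a triangulation of the real projective plane RP^2.)

H_1 = Z/2.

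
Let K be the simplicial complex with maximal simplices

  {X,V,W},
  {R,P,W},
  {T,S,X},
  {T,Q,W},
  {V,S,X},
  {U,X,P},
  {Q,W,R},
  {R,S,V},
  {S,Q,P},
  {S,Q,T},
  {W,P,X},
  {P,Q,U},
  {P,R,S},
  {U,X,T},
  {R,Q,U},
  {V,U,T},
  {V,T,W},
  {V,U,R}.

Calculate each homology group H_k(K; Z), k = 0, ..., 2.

H_0 ≅ Z,  H_1 ≅ Z ⊕ Z/2,  H_2 = 0.

Take the total order P < Q < R < S < T < U < V < W < X on the vertex set. Then K (dimension 2) consists of the simplices:

  0-simplices (9): P, Q, R, S, T, U, V, W, X
  1-simplices (27): PQ, PR, PS, PU, PW, PX, QR, QS, QT, QU, QW, RS, RU, RV, RW, ST, SV, SX, TU, TV, TW, TX, UV, UX, VW, VX, WX
  2-simplices (18): PQS, PQU, PRS, PRW, PUX, PWX, QRU, QRW, QST, QTW, RSV, RUV, STX, SVX, TUV, TUX, TVW, VWX

giving chain groups C_0 ≅ Z^9, C_1 ≅ Z^27, C_2 ≅ Z^18.

Boundary ∂_1: C_1 → C_0 maps an edge to its endpoints' difference, ∂[p,q] = q − p.
The 9×27 boundary matrix has rank 8 and Smith normal form diag(1,1,1,1,1,1,1,1).

Boundary ∂_2: C_2 → C_1 maps a triangle to the signed sum of its edges. For instance
  ∂PWX = WX − PX + PW,
  ∂PRW = RW − PW + PR.
This gives a 27×18 integer matrix of rank 18; reducing to Smith normal form yields diagonal entries (1,1,1,1,1,1,1,1,1,1,1,1,1,1,1,1,1,2).

Now H_k = ker ∂_k / im ∂_{k+1}, so:

  H_0: rank C_0 − rank ∂_1 = 9 − 8 = 1, and the invariant factors of ∂_1 are all 1, so H_0 = Z.
  H_1: rank ker ∂_1 − rank ∂_2 = (27 − 8) − 18 = 1, and ∂_2 has invariant factor 2 > 1, so H_1 = Z ⊕ Z/2.
  H_2: rank ker ∂_2 − rank ∂_3 = (18 − 18) − 0 = 0, and there is no ∂_3, so H_2 = 0.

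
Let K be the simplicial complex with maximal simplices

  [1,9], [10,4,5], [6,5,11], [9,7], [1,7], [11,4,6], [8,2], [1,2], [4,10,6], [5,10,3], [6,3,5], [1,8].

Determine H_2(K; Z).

Take the total order 1 < 2 < 3 < 4 < 5 < 6 < 7 < 8 < 9 < 10 < 11 on the vertex set. Then K (dimension 2) consists of the simplices:

  0-simplices (11): [1], [2], [3], [4], [5], [6], [7], [8], [9], [10], [11]
  1-simplices (18): [1,2], [1,7], [1,8], [1,9], [2,8], [3,5], [3,6], [3,10], [4,5], [4,6], [4,10], [4,11], [5,6], [5,10], [5,11], [6,10], [6,11], [7,9]
  2-simplices (6): [3,5,6], [3,5,10], [4,5,10], [4,6,10], [4,6,11], [5,6,11]

giving chain groups C_0 ≅ Z^11, C_1 ≅ Z^18, C_2 ≅ Z^6.

The boundary map ∂_1: C_1 → C_0 is given by ∂[p,q] = [q] − [p]. For instance
  ∂[3,10] = [10] − [3].
The 11×18 boundary matrix has rank 9 and Smith normal form diag(1,1,1,1,1,1,1,1,1).

Boundary ∂_2: C_2 → C_1 acts by ∂[p,q,r] = [q,r] − [p,r] + [p,q]. For instance
  ∂[4,6,11] = [6,11] − [4,11] + [4,6],
  ∂[3,5,6] = [5,6] − [3,6] + [3,5].
The 18×6 boundary matrix has rank 6 and Smith normal form diag(1,1,1,1,1,1).

Computing H_k = (kernel of ∂_k) / (image of ∂_{k+1}):

  H_2: rank ker ∂_2 − rank ∂_3 = (6 − 6) − 0 = 0, and there is no ∂_3, so H_2 = 0.

H_2 ≅ 0.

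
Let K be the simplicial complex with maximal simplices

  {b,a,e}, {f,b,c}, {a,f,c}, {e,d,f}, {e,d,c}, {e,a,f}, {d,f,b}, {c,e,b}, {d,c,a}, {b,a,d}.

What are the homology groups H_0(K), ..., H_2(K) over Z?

H_0 = Z,  H_1 = Z/2Z,  H_2 = 0.

K has 6 vertices, 15 edges, 10 triangles.
rank ∂_0 = 0, rank ∂_1 = 5 ⇒ b_0 = 6 − 0 − 5 = 1; all invariant factors of ∂_1 are 1 so no torsion. So H_0 ≅ Z.
rank ∂_1 = 5, rank ∂_2 = 10 ⇒ b_1 = 15 − 5 − 10 = 0; ∂_2 has invariant factor(s) [2] giving torsion. So H_1 ≅ Z/2Z.
rank ∂_2 = 10, rank ∂_3 = 0 ⇒ b_2 = 10 − 10 − 0 = 0. So H_2 ≅ 0.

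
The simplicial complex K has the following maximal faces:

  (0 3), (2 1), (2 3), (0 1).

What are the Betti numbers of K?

b_0 = 1, b_1 = 1.

We work with the vertex ordering 0 < 1 < 2 < 3. The simplices of K, each written with vertices in increasing order, are:

  0-simplices (4): [0], [1], [2], [3]
  1-simplices (4): [0,1], [0,3], [1,2], [2,3]

so the chain groups are C_0 ≅ Z^4, C_1 ≅ Z^4.

The boundary map ∂_1: C_1 → C_0 maps an edge to its endpoints' difference, ∂[p,q] = q − p.
As a 4×4 matrix over Z this has rank 3, with invariant factors (1,1,1).

Reading off H_k = ker ∂_k / im ∂_{k+1}:

  H_0: rank C_0 − rank ∂_1 = 4 − 3 = 1, and the invariant factors of ∂_1 are all 1, so H_0 ≅ Z.
  H_1: rank ker ∂_1 − rank ∂_2 = (4 − 3) − 0 = 1, and there is no ∂_2, so H_1 ≅ Z.

As a check, the Euler characteristic is 4 − 4 = 0, which agrees with 1 − 1 = 0.
(K is a triangulation of the circle S^1.)

Hence the Betti numbers are b_0 = 1, b_1 = 1.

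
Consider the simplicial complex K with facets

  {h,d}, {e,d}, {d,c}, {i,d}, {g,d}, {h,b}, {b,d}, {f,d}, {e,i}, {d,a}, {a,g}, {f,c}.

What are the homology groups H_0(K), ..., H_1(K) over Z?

Fix the vertex order a < b < c < d < e < f < g < h < i and write every simplex with vertices in increasing order. Then dim K = 1 and the simplices of K are:

  0-simplices (9): a, b, c, d, e, f, g, h, i
  1-simplices (12): ad, ag, bd, bh, cd, cf, de, df, dg, dh, di, ei

giving chain groups C_0 ≅ Z^9, C_1 ≅ Z^12.

The boundary map ∂_1: C_1 → C_0 maps an edge to its endpoints' difference, ∂[p,q] = q − p. For instance
  ∂ei = i − e.
The resulting 9×12 matrix has rank 8, and its Smith normal form has invariant factors (1,1,1,1,1,1,1,1).

Reading off H_k = ker ∂_k / im ∂_{k+1}:

  H_0: rank C_0 − rank ∂_1 = 9 − 8 = 1, and the invariant factors of ∂_1 are all 1, so H_0 ≅ Z.
  H_1: rank ker ∂_1 − rank ∂_2 = (12 − 8) − 0 = 4, and there is no ∂_2, so H_1 ≅ Z^4.

(K is a triangulation of a wedge of 4 circles.)

H_0 ≅ Z,  H_1 ≅ Z^4.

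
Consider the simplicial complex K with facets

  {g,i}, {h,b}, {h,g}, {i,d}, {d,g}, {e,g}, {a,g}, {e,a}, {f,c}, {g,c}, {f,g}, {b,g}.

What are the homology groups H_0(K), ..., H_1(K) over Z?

Take the total order a < b < c < d < e < f < g < h < i on the vertex set. Then K (dimension 1) consists of the simplices:

  0-simplices (9): a, b, c, d, e, f, g, h, i
  1-simplices (12): ae, ag, bg, bh, cf, cg, dg, di, eg, fg, gh, gi

giving chain groups C_0 ≅ Z^9, C_1 ≅ Z^12.

∂_1: C_1 → C_0 sends each edge [p,q] (with p < q) to q − p. For instance
  ∂cg = g − c.
The 9×12 boundary matrix has rank 8 and Smith normal form diag(1,1,1,1,1,1,1,1).

Reading off H_k = ker ∂_k / im ∂_{k+1}:

  H_0: rank C_0 − rank ∂_1 = 9 − 8 = 1, and the invariant factors of ∂_1 are all 1, so H_0 ≅ Z.
  H_1: rank ker ∂_1 − rank ∂_2 = (12 − 8) − 0 = 4, and there is no ∂_2, so H_1 ≅ Z^4.

H_0 ≅ Z,  H_1 ≅ Z^4.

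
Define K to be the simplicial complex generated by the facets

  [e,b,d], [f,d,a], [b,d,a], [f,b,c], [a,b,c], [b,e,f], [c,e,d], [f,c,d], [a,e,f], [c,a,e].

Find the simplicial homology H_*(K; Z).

H_0 = Z,  H_1 = Z/2,  H_2 = 0.

K has 6 vertices, 15 edges, 10 triangles.
rank ∂_0 = 0, rank ∂_1 = 5 ⇒ b_0 = 6 − 0 − 5 = 1; all invariant factors of ∂_1 are 1 so no torsion. So H_0 = Z.
rank ∂_1 = 5, rank ∂_2 = 10 ⇒ b_1 = 15 − 5 − 10 = 0; ∂_2 has invariant factor(s) [2] giving torsion. So H_1 = Z/2.
rank ∂_2 = 10, rank ∂_3 = 0 ⇒ b_2 = 10 − 10 − 0 = 0. So H_2 = 0.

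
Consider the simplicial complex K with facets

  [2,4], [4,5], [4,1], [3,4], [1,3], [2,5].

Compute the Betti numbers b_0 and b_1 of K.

b_0 = 1, b_1 = 2.

Order the vertices as 1 < 2 < 3 < 4 < 5. Listing each simplex with vertices in this order, K has dimension 1 with simplices:

  0-simplices (5): [1], [2], [3], [4], [5]
  1-simplices (6): [1,3], [1,4], [2,4], [2,5], [3,4], [4,5]

so the chain groups are C_0 ≅ Z^5, C_1 ≅ Z^6.

The boundary map ∂_1: C_1 → C_0 is given by ∂[p,q] = [q] − [p]. For instance
  ∂[2,5] = [5] − [2].
The resulting 5×6 matrix has rank 4, and its Smith normal form has invariant factors (1,1,1,1).

Now H_k = ker ∂_k / im ∂_{k+1}, so:

  H_0: rank C_0 − rank ∂_1 = 5 − 4 = 1, and the invariant factors of ∂_1 are all 1, so H_0 = Z.
  H_1: rank ker ∂_1 − rank ∂_2 = (6 − 4) − 0 = 2, and there is no ∂_2, so H_1 = Z^2.

As a check, the Euler characteristic is 5 − 6 = -1, which agrees with 1 − 2 = -1.
(K is a triangulation of a wedge of 2 circles.)

Hence the Betti numbers are b_0 = 1, b_1 = 2.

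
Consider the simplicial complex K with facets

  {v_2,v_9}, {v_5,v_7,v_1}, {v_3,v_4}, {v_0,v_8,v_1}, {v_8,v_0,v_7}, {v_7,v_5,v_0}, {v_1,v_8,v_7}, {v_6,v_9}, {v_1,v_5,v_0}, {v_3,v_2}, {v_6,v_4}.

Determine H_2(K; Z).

H_2 = Z.

We work with the vertex ordering v_0 < v_1 < v_2 < v_3 < v_4 < v_5 < v_6 < v_7 < v_8 < v_9. The simplices of K, each written with vertices in increasing order, are:

  0-simplices (10): [v_0], [v_1], [v_2], [v_3], [v_4], [v_5], [v_6], [v_7], [v_8], [v_9]
  1-simplices (14): [v_0,v_1], [v_0,v_5], [v_0,v_7], [v_0,v_8], [v_1,v_5], [v_1,v_7], [v_1,v_8], [v_2,v_3], [v_2,v_9], [v_3,v_4], [v_4,v_6], [v_5,v_7], [v_6,v_9], [v_7,v_8]
  2-simplices (6): [v_0,v_1,v_5], [v_0,v_1,v_8], [v_0,v_5,v_7], [v_0,v_7,v_8], [v_1,v_5,v_7], [v_1,v_7,v_8]

Hence C_0 ≅ Z^10, C_1 ≅ Z^14, C_2 ≅ Z^6.

Boundary ∂_1: C_1 → C_0 sends each edge [p,q] (with p < q) to q − p.
The resulting 10×14 matrix has rank 8, and its Smith normal form has invariant factors (1,1,1,1,1,1,1,1).

Boundary ∂_2: C_2 → C_1 sends each 2-simplex [p,q,r] to [q,r] − [p,r] + [p,q]. For instance
  ∂[v_0,v_1,v_8] = [v_1,v_8] − [v_0,v_8] + [v_0,v_1],
  ∂[v_0,v_7,v_8] = [v_7,v_8] − [v_0,v_8] + [v_0,v_7].
As a 14×6 matrix over Z this has rank 5, with invariant factors (1,1,1,1,1).

Reading off H_k = ker ∂_k / im ∂_{k+1}:

  H_2: rank ker ∂_2 − rank ∂_3 = (6 − 5) − 0 = 1, and there is no ∂_3, so H_2 = Z.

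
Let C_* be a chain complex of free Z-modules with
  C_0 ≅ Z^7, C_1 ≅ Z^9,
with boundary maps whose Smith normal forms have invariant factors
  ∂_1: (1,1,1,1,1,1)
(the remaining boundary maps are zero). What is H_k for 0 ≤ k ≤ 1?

H_0 = Z,  H_1 = Z^3.

H_0: b_0 = 7 − 0 − 6 = 1; torsion from ∂_1 factors > 1: none. So H_0 = Z.
H_1: b_1 = 9 − 6 − 0 = 3; torsion from ∂_2 factors > 1: none. So H_1 = Z^3.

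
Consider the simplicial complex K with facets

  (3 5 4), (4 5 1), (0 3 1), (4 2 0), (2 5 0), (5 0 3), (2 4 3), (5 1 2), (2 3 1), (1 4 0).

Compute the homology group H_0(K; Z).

Take the total order 0 < 1 < 2 < 3 < 4 < 5 on the vertex set. Then K (dimension 2) consists of the simplices:

  0-simplices (6): [0], [1], [2], [3], [4], [5]
  1-simplices (15): [0,1], [0,2], [0,3], [0,4], [0,5], [1,2], [1,3], [1,4], [1,5], [2,3], [2,4], [2,5], [3,4], [3,5], [4,5]
  2-simplices (10): [0,1,3], [0,1,4], [0,2,4], [0,2,5], [0,3,5], [1,2,3], [1,2,5], [1,4,5], [2,3,4], [3,4,5]

Hence C_0 ≅ Z^6, C_1 ≅ Z^15, C_2 ≅ Z^10.

The boundary map ∂_1: C_1 → C_0 maps an edge to its endpoints' difference, ∂[p,q] = q − p.
The 6×15 boundary matrix has rank 5 and Smith normal form diag(1,1,1,1,1).

∂_2: C_2 → C_1 sends each 2-simplex [p,q,r] to [q,r] − [p,r] + [p,q]. For instance
  ∂[0,1,3] = [1,3] − [0,3] + [0,1],
  ∂[2,3,4] = [3,4] − [2,4] + [2,3].
The resulting 15×10 matrix has rank 10, and its Smith normal form has invariant factors (1,1,1,1,1,1,1,1,1,2).

Now H_k = ker ∂_k / im ∂_{k+1}, so:

  H_0: rank C_0 − rank ∂_1 = 6 − 5 = 1, and the invariant factors of ∂_1 are all 1, so H_0 = Z.

H_0 = Z.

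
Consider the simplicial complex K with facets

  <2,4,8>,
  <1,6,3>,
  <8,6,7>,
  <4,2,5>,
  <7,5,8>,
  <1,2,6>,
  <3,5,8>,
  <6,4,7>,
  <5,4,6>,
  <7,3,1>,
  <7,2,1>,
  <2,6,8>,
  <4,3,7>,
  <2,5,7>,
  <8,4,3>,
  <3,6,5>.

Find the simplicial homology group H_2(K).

H_2 ≅ Z.

Take the total order 1 < 2 < 3 < 4 < 5 < 6 < 7 < 8 on the vertex set. Then K (dimension 2) consists of the simplices:

  0-simplices (8): [1], [2], [3], [4], [5], [6], [7], [8]
  1-simplices (24): (24 of them)
  2-simplices (16): [1,2,6], [1,2,7], [1,3,6], [1,3,7], [2,4,5], [2,4,8], [2,5,7], [2,6,8], [3,4,7], [3,4,8], [3,5,6], [3,5,8], [4,5,6], [4,6,7], [5,7,8], [6,7,8]

Hence C_0 ≅ Z^8, C_1 ≅ Z^24, C_2 ≅ Z^16.

Boundary ∂_1: C_1 → C_0 maps an edge to its endpoints' difference, ∂[p,q] = q − p. For instance
  ∂[3,5] = [5] − [3].
This gives a 8×24 integer matrix of rank 7; reducing to Smith normal form yields diagonal entries (1,1,1,1,1,1,1).

Boundary ∂_2: C_2 → C_1 acts by ∂[p,q,r] = [q,r] − [p,r] + [p,q]. For instance
  ∂[1,3,7] = [3,7] − [1,7] + [1,3],
  ∂[4,5,6] = [5,6] − [4,6] + [4,5].
As a 24×16 matrix over Z this has rank 15, with invariant factors (1,1,1,1,1,1,1,1,1,1,1,1,1,1,1).

Reading off H_k = ker ∂_k / im ∂_{k+1}:

  H_2: rank ker ∂_2 − rank ∂_3 = (16 − 15) − 0 = 1, and there is no ∂_3, so H_2 ≅ Z.

(K is a triangulation of the torus T^2.)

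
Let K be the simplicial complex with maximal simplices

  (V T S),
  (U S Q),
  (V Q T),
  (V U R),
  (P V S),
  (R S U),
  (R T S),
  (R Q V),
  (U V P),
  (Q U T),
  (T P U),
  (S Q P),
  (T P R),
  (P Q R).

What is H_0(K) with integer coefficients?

H_0 ≅ Z.

Take the total order P < Q < R < S < T < U < V on the vertex set. Then K (dimension 2) consists of the simplices:

  0-simplices (7): P, Q, R, S, T, U, V
  1-simplices (21): PQ, PR, PS, PT, PU, PV, QR, QS, QT, QU, QV, RS, RT, RU, RV, ST, SU, SV, TU, TV, UV
  2-simplices (14): PQR, PQS, PRT, PSV, PTU, PUV, QRV, QSU, QTU, QTV, RST, RSU, RUV, STV

Hence C_0 ≅ Z^7, C_1 ≅ Z^21, C_2 ≅ Z^14.

The boundary map ∂_1: C_1 → C_0 sends each edge [p,q] (with p < q) to q − p.
The 7×21 boundary matrix has rank 6 and Smith normal form diag(1,1,1,1,1,1).

The boundary map ∂_2: C_2 → C_1 sends each 2-simplex [p,q,r] to [q,r] − [p,r] + [p,q]. For instance
  ∂RUV = UV − RV + RU,
  ∂PUV = UV − PV + PU.
As a 21×14 matrix over Z this has rank 13, with invariant factors (1,1,1,1,1,1,1,1,1,1,1,1,1).

Now H_k = ker ∂_k / im ∂_{k+1}, so:

  H_0: rank C_0 − rank ∂_1 = 7 − 6 = 1, and the invariant factors of ∂_1 are all 1, so H_0 = Z.

(K is a triangulation of the torus T^2.)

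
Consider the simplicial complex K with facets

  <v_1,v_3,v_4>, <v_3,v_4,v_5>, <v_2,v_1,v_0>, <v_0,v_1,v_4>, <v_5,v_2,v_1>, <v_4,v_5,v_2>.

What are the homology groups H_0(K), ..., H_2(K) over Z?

H_0 ≅ Z,  H_1 ≅ Z,  H_2 = 0.

We work with the vertex ordering v_0 < v_1 < v_2 < v_3 < v_4 < v_5. The simplices of K, each written with vertices in increasing order, are:

  0-simplices (6): [v_0], [v_1], [v_2], [v_3], [v_4], [v_5]
  1-simplices (12): [v_0,v_1], [v_0,v_2], [v_0,v_4], [v_1,v_2], [v_1,v_3], [v_1,v_4], [v_1,v_5], [v_2,v_4], [v_2,v_5], [v_3,v_4], [v_3,v_5], [v_4,v_5]
  2-simplices (6): [v_0,v_1,v_2], [v_0,v_1,v_4], [v_1,v_2,v_5], [v_1,v_3,v_4], [v_2,v_4,v_5], [v_3,v_4,v_5]

giving chain groups C_0 ≅ Z^6, C_1 ≅ Z^12, C_2 ≅ Z^6.

The boundary map ∂_1: C_1 → C_0 sends each edge [p,q] (with p < q) to q − p. For instance
  ∂[v_0,v_1] = [v_1] − [v_0].
The 6×12 boundary matrix has rank 5 and Smith normal form diag(1,1,1,1,1).

The boundary map ∂_2: C_2 → C_1 maps a triangle to the signed sum of its edges. For instance
  ∂[v_1,v_3,v_4] = [v_3,v_4] − [v_1,v_4] + [v_1,v_3],
  ∂[v_3,v_4,v_5] = [v_4,v_5] − [v_3,v_5] + [v_3,v_4].
As a 12×6 matrix over Z this has rank 6, with invariant factors (1,1,1,1,1,1).

Now H_k = ker ∂_k / im ∂_{k+1}, so:

  H_0: rank C_0 − rank ∂_1 = 6 − 5 = 1, and the invariant factors of ∂_1 are all 1, so H_0 ≅ Z.
  H_1: rank ker ∂_1 − rank ∂_2 = (12 − 5) − 6 = 1, and the invariant factors of ∂_2 are all 1, so H_1 ≅ Z.
  H_2: rank ker ∂_2 − rank ∂_3 = (6 − 6) − 0 = 0, and there is no ∂_3, so H_2 ≅ 0.

As a check, the Euler characteristic is 6 − 12 + 6 = 0, which agrees with 1 − 1 + 0 = 0.
(K is a triangulation of the cylinder S^1 x I.)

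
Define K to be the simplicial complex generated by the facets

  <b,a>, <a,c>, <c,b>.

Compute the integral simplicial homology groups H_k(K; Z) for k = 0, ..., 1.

H_0 ≅ Z,  H_1 ≅ Z.

Take the total order a < b < c on the vertex set. Then K (dimension 1) consists of the simplices:

  0-simplices (3): a, b, c
  1-simplices (3): ab, ac, bc

Hence C_0 ≅ Z^3, C_1 ≅ Z^3.

∂_1: C_1 → C_0 maps an edge to its endpoints' difference, ∂[p,q] = q − p.
The resulting 3×3 matrix has rank 2, and its Smith normal form has invariant factors (1,1).

Computing H_k = (kernel of ∂_k) / (image of ∂_{k+1}):

  H_0: rank C_0 − rank ∂_1 = 3 − 2 = 1, and the invariant factors of ∂_1 are all 1, so H_0 = Z.
  H_1: rank ker ∂_1 − rank ∂_2 = (3 − 2) − 0 = 1, and there is no ∂_2, so H_1 = Z.

As a check, the Euler characteristic is 3 − 3 = 0, which agrees with 1 − 1 = 0.
(K is a triangulation of the circle S^1.)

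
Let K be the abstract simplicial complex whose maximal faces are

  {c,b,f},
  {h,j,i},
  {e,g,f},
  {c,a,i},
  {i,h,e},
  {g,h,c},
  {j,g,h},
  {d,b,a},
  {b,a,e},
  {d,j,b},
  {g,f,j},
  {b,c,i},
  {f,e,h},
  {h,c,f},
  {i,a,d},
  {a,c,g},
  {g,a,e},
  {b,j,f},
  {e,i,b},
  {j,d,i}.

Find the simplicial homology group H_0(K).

Fix the vertex order a < b < c < d < e < f < g < h < i < j and write every simplex with vertices in increasing order. Then dim K = 2 and the simplices of K are:

  0-simplices (10): a, b, c, d, e, f, g, h, i, j
  1-simplices (30): ab, ac, ad, ae, ag, ai, bc, bd, be, bf, bi, bj, cf, cg, ch, ci, di, dj, ef, eg, eh, ei, fg, fh, fj, gh, gj, hi, hj, ij
  2-simplices (20): abd, abe, acg, aci, adi, aeg, bcf, bci, bdj, bei, bfj, cfh, cgh, dij, efg, efh, ehi, fgj, ghj, hij

Hence C_0 ≅ Z^10, C_1 ≅ Z^30, C_2 ≅ Z^20.

∂_1: C_1 → C_0 is given by ∂[p,q] = [q] − [p].
The resulting 10×30 matrix has rank 9, and its Smith normal form has invariant factors (1,1,1,1,1,1,1,1,1).

∂_2: C_2 → C_1 acts by ∂[p,q,r] = [q,r] − [p,r] + [p,q]. For instance
  ∂bei = ei − bi + be,
  ∂cfh = fh − ch + cf.
The 30×20 boundary matrix has rank 20 and Smith normal form diag(1,1,1,1,1,1,1,1,1,1,1,1,1,1,1,1,1,1,1,2).

Now H_k = ker ∂_k / im ∂_{k+1}, so:

  H_0: rank C_0 − rank ∂_1 = 10 − 9 = 1, and the invariant factors of ∂_1 are all 1, so H_0 = Z.

(K is a triangulation of the Klein bottle.)

H_0 = Z.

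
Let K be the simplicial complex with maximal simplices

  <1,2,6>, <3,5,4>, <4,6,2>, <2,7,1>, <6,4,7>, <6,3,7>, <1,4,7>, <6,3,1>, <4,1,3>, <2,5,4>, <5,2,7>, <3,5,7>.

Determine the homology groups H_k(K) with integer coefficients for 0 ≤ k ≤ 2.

Take the total order 1 < 2 < 3 < 4 < 5 < 6 < 7 on the vertex set. Then K (dimension 2) consists of the simplices:

  0-simplices (7): [1], [2], [3], [4], [5], [6], [7]
  1-simplices (18): [1,2], [1,3], [1,4], [1,6], [1,7], [2,4], [2,5], [2,6], [2,7], [3,4], [3,5], [3,6], [3,7], [4,5], [4,6], [4,7], [5,7], [6,7]
  2-simplices (12): [1,2,6], [1,2,7], [1,3,4], [1,3,6], [1,4,7], [2,4,5], [2,4,6], [2,5,7], [3,4,5], [3,5,7], [3,6,7], [4,6,7]

giving chain groups C_0 ≅ Z^7, C_1 ≅ Z^18, C_2 ≅ Z^12.

The boundary map ∂_1: C_1 → C_0 maps an edge to its endpoints' difference, ∂[p,q] = q − p.
As a 7×18 matrix over Z this has rank 6, with invariant factors (1,1,1,1,1,1).

∂_2: C_2 → C_1 acts by ∂[p,q,r] = [q,r] − [p,r] + [p,q]. For instance
  ∂[1,2,6] = [2,6] − [1,6] + [1,2],
  ∂[1,2,7] = [2,7] − [1,7] + [1,2].
The resulting 18×12 matrix has rank 12, and its Smith normal form has invariant factors (1,1,1,1,1,1,1,1,1,1,1,2).

Now H_k = ker ∂_k / im ∂_{k+1}, so:

  H_0: rank C_0 − rank ∂_1 = 7 − 6 = 1, and the invariant factors of ∂_1 are all 1, so H_0 ≅ Z.
  H_1: rank ker ∂_1 − rank ∂_2 = (18 − 6) − 12 = 0, and ∂_2 has invariant factor 2 > 1, so H_1 ≅ Z/2.
  H_2: rank ker ∂_2 − rank ∂_3 = (12 − 12) − 0 = 0, and there is no ∂_3, so H_2 ≅ 0.

(K is a triangulation of the real projective plane RP^2.)

H_0 = Z,  H_1 = Z/2,  H_2 = 0.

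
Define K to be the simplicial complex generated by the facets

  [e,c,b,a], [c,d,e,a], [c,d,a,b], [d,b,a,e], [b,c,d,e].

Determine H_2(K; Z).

H_2 = 0.

We work with the vertex ordering a < b < c < d < e. The simplices of K, each written with vertices in increasing order, are:

  0-simplices (5): a, b, c, d, e
  1-simplices (10): ab, ac, ad, ae, bc, bd, be, cd, ce, de
  2-simplices (10): abc, abd, abe, acd, ace, ade, bcd, bce, bde, cde
  3-simplices (5): abcd, abce, abde, acde, bcde

Hence C_0 ≅ Z^5, C_1 ≅ Z^10, C_2 ≅ Z^10, C_3 ≅ Z^5.

∂_1: C_1 → C_0 maps an edge to its endpoints' difference, ∂[p,q] = q − p.
As a 5×10 matrix over Z this has rank 4, with invariant factors (1,1,1,1).

∂_2: C_2 → C_1 sends each 2-simplex [p,q,r] to [q,r] − [p,r] + [p,q]. For instance
  ∂ace = ce − ae + ac,
  ∂acd = cd − ad + ac.
This gives a 10×10 integer matrix of rank 6; reducing to Smith normal form yields diagonal entries (1,1,1,1,1,1).

The boundary map ∂_3: C_3 → C_2 sends each 3-simplex σ to the alternating sum Σ_i (−1)^i (σ with its i-th vertex removed). For instance
  ∂abde = bde − ade + abe − abd,
  ∂abce = bce − ace + abe − abc.
The resulting 10×5 matrix has rank 4, and its Smith normal form has invariant factors (1,1,1,1).

From H_k ≅ ker(∂_k) / im(∂_{k+1}) we obtain:

  H_2: rank ker ∂_2 − rank ∂_3 = (10 − 6) − 4 = 0, and the invariant factors of ∂_3 are all 1, so H_2 ≅ 0.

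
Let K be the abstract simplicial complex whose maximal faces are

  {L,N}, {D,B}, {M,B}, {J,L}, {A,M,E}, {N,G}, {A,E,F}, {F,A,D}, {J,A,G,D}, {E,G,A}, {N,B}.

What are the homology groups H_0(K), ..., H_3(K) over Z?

We work with the vertex ordering A < B < D < E < F < G < J < L < M < N. The simplices of K, each written with vertices in increasing order, are:

  0-simplices (10): A, B, D, E, F, G, J, L, M, N
  1-simplices (19): AD, AE, AF, AG, AJ, AM, BD, BM, BN, DF, DG, DJ, EF, EG, EM, GJ, GN, JL, LN
  2-simplices (8): ADF, ADG, ADJ, AEF, AEG, AEM, AGJ, DGJ
  3-simplices (1): ADGJ

so the chain groups are C_0 ≅ Z^10, C_1 ≅ Z^19, C_2 ≅ Z^8, C_3 ≅ Z^1.

Boundary ∂_1: C_1 → C_0 sends each edge [p,q] (with p < q) to q − p. For instance
  ∂AM = M − A.
The 10×19 boundary matrix has rank 9 and Smith normal form diag(1,1,1,1,1,1,1,1,1).

Boundary ∂_2: C_2 → C_1 maps a triangle to the signed sum of its edges. For instance
  ∂AEF = EF − AF + AE,
  ∂AGJ = GJ − AJ + AG.
As a 19×8 matrix over Z this has rank 7, with invariant factors (1,1,1,1,1,1,1).

Boundary ∂_3: C_3 → C_2 sends each 3-simplex σ to the alternating sum Σ_i (−1)^i (σ with its i-th vertex removed). For instance
  ∂ADGJ = DGJ − AGJ + ADJ − ADG.
The 8×1 boundary matrix has rank 1 and Smith normal form diag(1).

Reading off H_k = ker ∂_k / im ∂_{k+1}:

  H_0: rank C_0 − rank ∂_1 = 10 − 9 = 1, and the invariant factors of ∂_1 are all 1, so H_0 ≅ Z.
  H_1: rank ker ∂_1 − rank ∂_2 = (19 − 9) − 7 = 3, and the invariant factors of ∂_2 are all 1, so H_1 ≅ Z^3.
  H_2: rank ker ∂_2 − rank ∂_3 = (8 − 7) − 1 = 0, and the invariant factors of ∂_3 are all 1, so H_2 ≅ 0.
  H_3: rank ker ∂_3 − rank ∂_4 = (1 − 1) − 0 = 0, and there is no ∂_4, so H_3 ≅ 0.

H_0 = Z,  H_1 = Z^3,  H_2 = 0,  H_3 = 0.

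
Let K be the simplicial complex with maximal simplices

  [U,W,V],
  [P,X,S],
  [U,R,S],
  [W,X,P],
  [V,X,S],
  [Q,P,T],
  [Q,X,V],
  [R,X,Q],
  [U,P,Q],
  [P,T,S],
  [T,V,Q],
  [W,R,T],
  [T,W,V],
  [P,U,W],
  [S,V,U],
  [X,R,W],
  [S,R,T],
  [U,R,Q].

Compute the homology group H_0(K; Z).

K has 9 vertices, 27 edges, 18 triangles.
rank ∂_0 = 0, rank ∂_1 = 8 ⇒ b_0 = 9 − 0 − 8 = 1; all invariant factors of ∂_1 are 1 so no torsion. So H_0 = Z.

H_0 = Z.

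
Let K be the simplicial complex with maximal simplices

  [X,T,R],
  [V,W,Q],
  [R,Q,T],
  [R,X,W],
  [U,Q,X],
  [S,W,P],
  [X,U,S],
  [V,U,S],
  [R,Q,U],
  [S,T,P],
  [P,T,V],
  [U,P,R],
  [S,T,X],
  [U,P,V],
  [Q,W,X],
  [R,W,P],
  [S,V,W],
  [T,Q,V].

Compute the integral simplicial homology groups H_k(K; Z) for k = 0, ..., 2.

H_0 = Z,  H_1 = Z × Z/2,  H_2 = 0.

Take the total order P < Q < R < S < T < U < V < W < X on the vertex set. Then K (dimension 2) consists of the simplices:

  0-simplices (9): P, Q, R, S, T, U, V, W, X
  1-simplices (27): PR, PS, PT, PU, PV, PW, QR, QT, QU, QV, QW, QX, RT, RU, RW, RX, ST, SU, SV, SW, SX, TV, TX, UV, UX, VW, WX
  2-simplices (18): PRU, PRW, PST, PSW, PTV, PUV, QRT, QRU, QTV, QUX, QVW, QWX, RTX, RWX, STX, SUV, SUX, SVW

Hence C_0 ≅ Z^9, C_1 ≅ Z^27, C_2 ≅ Z^18.

∂_1: C_1 → C_0 sends each edge [p,q] (with p < q) to q − p. For instance
  ∂RT = T − R.
The 9×27 boundary matrix has rank 8 and Smith normal form diag(1,1,1,1,1,1,1,1).

The boundary map ∂_2: C_2 → C_1 maps a triangle to the signed sum of its edges. For instance
  ∂RWX = WX − RX + RW,
  ∂SUX = UX − SX + SU.
The 27×18 boundary matrix has rank 18 and Smith normal form diag(1,1,1,1,1,1,1,1,1,1,1,1,1,1,1,1,1,2).

Now H_k = ker ∂_k / im ∂_{k+1}, so:

  H_0: rank C_0 − rank ∂_1 = 9 − 8 = 1, and the invariant factors of ∂_1 are all 1, so H_0 ≅ Z.
  H_1: rank ker ∂_1 − rank ∂_2 = (27 − 8) − 18 = 1, and ∂_2 has invariant factor 2 > 1, so H_1 ≅ Z × Z/2.
  H_2: rank ker ∂_2 − rank ∂_3 = (18 − 18) − 0 = 0, and there is no ∂_3, so H_2 ≅ 0.

As a check, the Euler characteristic is 9 − 27 + 18 = 0, which agrees with 1 − 1 + 0 = 0.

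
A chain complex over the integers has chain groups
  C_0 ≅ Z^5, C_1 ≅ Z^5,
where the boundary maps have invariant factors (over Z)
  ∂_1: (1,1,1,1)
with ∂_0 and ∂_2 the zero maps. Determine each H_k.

H_0: b_0 = 5 − 0 − 4 = 1; torsion from ∂_1 factors > 1: none. So H_0 = Z.
H_1: b_1 = 5 − 4 − 0 = 1; torsion from ∂_2 factors > 1: none. So H_1 = Z.

H_0 = Z,  H_1 = Z.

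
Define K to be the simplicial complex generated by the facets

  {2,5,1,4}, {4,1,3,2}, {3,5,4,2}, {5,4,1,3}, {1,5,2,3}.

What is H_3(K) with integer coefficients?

H_3 = Z.

Order the vertices as 1 < 2 < 3 < 4 < 5. Listing each simplex with vertices in this order, K has dimension 3 with simplices:

  0-simplices (5): [1], [2], [3], [4], [5]
  1-simplices (10): [1,2], [1,3], [1,4], [1,5], [2,3], [2,4], [2,5], [3,4], [3,5], [4,5]
  2-simplices (10): [1,2,3], [1,2,4], [1,2,5], [1,3,4], [1,3,5], [1,4,5], [2,3,4], [2,3,5], [2,4,5], [3,4,5]
  3-simplices (5): [1,2,3,4], [1,2,3,5], [1,2,4,5], [1,3,4,5], [2,3,4,5]

giving chain groups C_0 ≅ Z^5, C_1 ≅ Z^10, C_2 ≅ Z^10, C_3 ≅ Z^5.

The boundary map ∂_1: C_1 → C_0 maps an edge to its endpoints' difference, ∂[p,q] = q − p. For instance
  ∂[1,5] = [5] − [1].
The 5×10 boundary matrix has rank 4 and Smith normal form diag(1,1,1,1).

∂_2: C_2 → C_1 sends each 2-simplex [p,q,r] to [q,r] − [p,r] + [p,q]. For instance
  ∂[2,4,5] = [4,5] − [2,5] + [2,4],
  ∂[1,4,5] = [4,5] − [1,5] + [1,4].
As a 10×10 matrix over Z this has rank 6, with invariant factors (1,1,1,1,1,1).

∂_3: C_3 → C_2 sends each 3-simplex σ to the alternating sum Σ_i (−1)^i (σ with its i-th vertex removed). For instance
  ∂[1,2,3,5] = [2,3,5] − [1,3,5] + [1,2,5] − [1,2,3],
  ∂[1,3,4,5] = [3,4,5] − [1,4,5] + [1,3,5] − [1,3,4].
The resulting 10×5 matrix has rank 4, and its Smith normal form has invariant factors (1,1,1,1).

Computing H_k = (kernel of ∂_k) / (image of ∂_{k+1}):

  H_3: rank ker ∂_3 − rank ∂_4 = (5 − 4) − 0 = 1, and there is no ∂_4, so H_3 ≅ Z.

(K is a triangulation of the 3-sphere S^3.)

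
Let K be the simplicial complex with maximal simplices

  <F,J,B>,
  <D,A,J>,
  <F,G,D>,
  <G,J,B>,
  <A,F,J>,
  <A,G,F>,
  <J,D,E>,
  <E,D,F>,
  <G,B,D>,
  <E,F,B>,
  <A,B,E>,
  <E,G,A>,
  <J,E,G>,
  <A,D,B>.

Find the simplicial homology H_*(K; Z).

Order the vertices as A < B < D < E < F < G < J. Listing each simplex with vertices in this order, K has dimension 2 with simplices:

  0-simplices (7): A, B, D, E, F, G, J
  1-simplices (21): AB, AD, AE, AF, AG, AJ, BD, BE, BF, BG, BJ, DE, DF, DG, DJ, EF, EG, EJ, FG, FJ, GJ
  2-simplices (14): ABD, ABE, ADJ, AEG, AFG, AFJ, BDG, BEF, BFJ, BGJ, DEF, DEJ, DFG, EGJ

so the chain groups are C_0 ≅ Z^7, C_1 ≅ Z^21, C_2 ≅ Z^14.

Boundary ∂_1: C_1 → C_0 sends each edge [p,q] (with p < q) to q − p.
This gives a 7×21 integer matrix of rank 6; reducing to Smith normal form yields diagonal entries (1,1,1,1,1,1).

Boundary ∂_2: C_2 → C_1 acts by ∂[p,q,r] = [q,r] − [p,r] + [p,q]. For instance
  ∂BDG = DG − BG + BD,
  ∂AFG = FG − AG + AF.
The 21×14 boundary matrix has rank 13 and Smith normal form diag(1,1,1,1,1,1,1,1,1,1,1,1,1).

From H_k ≅ ker(∂_k) / im(∂_{k+1}) we obtain:

  H_0: rank C_0 − rank ∂_1 = 7 − 6 = 1, and the invariant factors of ∂_1 are all 1, so H_0 ≅ Z.
  H_1: rank ker ∂_1 − rank ∂_2 = (21 − 6) − 13 = 2, and the invariant factors of ∂_2 are all 1, so H_1 ≅ Z^2.
  H_2: rank ker ∂_2 − rank ∂_3 = (14 − 13) − 0 = 1, and there is no ∂_3, so H_2 ≅ Z.

(K is a triangulation of the torus T^2.)

H_0 = Z,  H_1 = Z^2,  H_2 = Z.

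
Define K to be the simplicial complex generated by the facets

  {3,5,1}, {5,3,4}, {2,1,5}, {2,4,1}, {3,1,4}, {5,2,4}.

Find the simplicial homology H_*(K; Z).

H_0 ≅ Z,  H_1 = 0,  H_2 ≅ Z.

We work with the vertex ordering 1 < 2 < 3 < 4 < 5. The simplices of K, each written with vertices in increasing order, are:

  0-simplices (5): [1], [2], [3], [4], [5]
  1-simplices (9): [1,2], [1,3], [1,4], [1,5], [2,4], [2,5], [3,4], [3,5], [4,5]
  2-simplices (6): [1,2,4], [1,2,5], [1,3,4], [1,3,5], [2,4,5], [3,4,5]

Hence C_0 ≅ Z^5, C_1 ≅ Z^9, C_2 ≅ Z^6.

The boundary map ∂_1: C_1 → C_0 sends each edge [p,q] (with p < q) to q − p. For instance
  ∂[3,5] = [5] − [3].
This gives a 5×9 integer matrix of rank 4; reducing to Smith normal form yields diagonal entries (1,1,1,1).

The boundary map ∂_2: C_2 → C_1 maps a triangle to the signed sum of its edges. For instance
  ∂[3,4,5] = [4,5] − [3,5] + [3,4],
  ∂[1,3,5] = [3,5] − [1,5] + [1,3].
This gives a 9×6 integer matrix of rank 5; reducing to Smith normal form yields diagonal entries (1,1,1,1,1).

Computing H_k = (kernel of ∂_k) / (image of ∂_{k+1}):

  H_0: rank C_0 − rank ∂_1 = 5 − 4 = 1, and the invariant factors of ∂_1 are all 1, so H_0 ≅ Z.
  H_1: rank ker ∂_1 − rank ∂_2 = (9 − 4) − 5 = 0, and the invariant factors of ∂_2 are all 1, so H_1 ≅ 0.
  H_2: rank ker ∂_2 − rank ∂_3 = (6 − 5) − 0 = 1, and there is no ∂_3, so H_2 ≅ Z.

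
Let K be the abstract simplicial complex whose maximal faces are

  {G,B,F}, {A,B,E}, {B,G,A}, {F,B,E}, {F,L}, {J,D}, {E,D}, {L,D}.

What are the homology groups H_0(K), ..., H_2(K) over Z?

H_0 ≅ Z,  H_1 ≅ Z,  H_2 = 0.

We work with the vertex ordering A < B < D < E < F < G < J < L. The simplices of K, each written with vertices in increasing order, are:

  0-simplices (8): A, B, D, E, F, G, J, L
  1-simplices (12): AB, AE, AG, BE, BF, BG, DE, DJ, DL, EF, FG, FL
  2-simplices (4): ABE, ABG, BEF, BFG

Hence C_0 ≅ Z^8, C_1 ≅ Z^12, C_2 ≅ Z^4.

Boundary ∂_1: C_1 → C_0 sends each edge [p,q] (with p < q) to q − p. For instance
  ∂AE = E − A.
The resulting 8×12 matrix has rank 7, and its Smith normal form has invariant factors (1,1,1,1,1,1,1).

Boundary ∂_2: C_2 → C_1 acts by ∂[p,q,r] = [q,r] − [p,r] + [p,q]. For instance
  ∂ABG = BG − AG + AB,
  ∂BEF = EF − BF + BE.
The resulting 12×4 matrix has rank 4, and its Smith normal form has invariant factors (1,1,1,1).

Computing H_k = (kernel of ∂_k) / (image of ∂_{k+1}):

  H_0: rank C_0 − rank ∂_1 = 8 − 7 = 1, and the invariant factors of ∂_1 are all 1, so H_0 ≅ Z.
  H_1: rank ker ∂_1 − rank ∂_2 = (12 − 7) − 4 = 1, and the invariant factors of ∂_2 are all 1, so H_1 ≅ Z.
  H_2: rank ker ∂_2 − rank ∂_3 = (4 − 4) − 0 = 0, and there is no ∂_3, so H_2 ≅ 0.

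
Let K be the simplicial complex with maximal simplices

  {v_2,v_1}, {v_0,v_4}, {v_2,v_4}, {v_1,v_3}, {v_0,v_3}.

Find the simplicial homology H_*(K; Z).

H_0 ≅ Z,  H_1 ≅ Z.

Order the vertices as v_0 < v_1 < v_2 < v_3 < v_4. Listing each simplex with vertices in this order, K has dimension 1 with simplices:

  0-simplices (5): [v_0], [v_1], [v_2], [v_3], [v_4]
  1-simplices (5): [v_0,v_3], [v_0,v_4], [v_1,v_2], [v_1,v_3], [v_2,v_4]

Hence C_0 ≅ Z^5, C_1 ≅ Z^5.

∂_1: C_1 → C_0 is given by ∂[p,q] = [q] − [p]. For instance
  ∂[v_0,v_4] = [v_4] − [v_0].
This gives a 5×5 integer matrix of rank 4; reducing to Smith normal form yields diagonal entries (1,1,1,1).

Computing H_k = (kernel of ∂_k) / (image of ∂_{k+1}):

  H_0: rank C_0 − rank ∂_1 = 5 − 4 = 1, and the invariant factors of ∂_1 are all 1, so H_0 ≅ Z.
  H_1: rank ker ∂_1 − rank ∂_2 = (5 − 4) − 0 = 1, and there is no ∂_2, so H_1 ≅ Z.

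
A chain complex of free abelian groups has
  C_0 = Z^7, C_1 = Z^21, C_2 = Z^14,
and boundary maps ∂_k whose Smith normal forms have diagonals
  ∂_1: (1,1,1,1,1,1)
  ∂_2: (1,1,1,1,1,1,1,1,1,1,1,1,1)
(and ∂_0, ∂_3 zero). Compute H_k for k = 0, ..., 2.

H_0 = Z,  H_1 = Z^2,  H_2 = Z.

H_0: b_0 = 7 − 0 − 6 = 1; torsion from ∂_1 factors > 1: none. So H_0 = Z.
H_1: b_1 = 21 − 6 − 13 = 2; torsion from ∂_2 factors > 1: none. So H_1 = Z^2.
H_2: b_2 = 14 − 13 − 0 = 1; torsion from ∂_3 factors > 1: none. So H_2 = Z.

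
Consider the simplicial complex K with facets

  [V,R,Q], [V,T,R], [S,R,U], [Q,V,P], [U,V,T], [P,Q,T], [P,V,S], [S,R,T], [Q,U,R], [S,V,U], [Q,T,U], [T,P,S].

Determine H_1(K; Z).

H_1 = Z/2.

Fix the vertex order P < Q < R < S < T < U < V and write every simplex with vertices in increasing order. Then dim K = 2 and the simplices of K are:

  0-simplices (7): P, Q, R, S, T, U, V
  1-simplices (18): PQ, PS, PT, PV, QR, QT, QU, QV, RS, RT, RU, RV, ST, SU, SV, TU, TV, UV
  2-simplices (12): PQT, PQV, PST, PSV, QRU, QRV, QTU, RST, RSU, RTV, SUV, TUV

Hence C_0 ≅ Z^7, C_1 ≅ Z^18, C_2 ≅ Z^12.

The boundary map ∂_1: C_1 → C_0 is given by ∂[p,q] = [q] − [p]. For instance
  ∂QU = U − Q.
The 7×18 boundary matrix has rank 6 and Smith normal form diag(1,1,1,1,1,1).

The boundary map ∂_2: C_2 → C_1 sends each 2-simplex [p,q,r] to [q,r] − [p,r] + [p,q]. For instance
  ∂QRV = RV − QV + QR,
  ∂SUV = UV − SV + SU.
As a 18×12 matrix over Z this has rank 12, with invariant factors (1,1,1,1,1,1,1,1,1,1,1,2).

From H_k ≅ ker(∂_k) / im(∂_{k+1}) we obtain:

  H_1: rank ker ∂_1 − rank ∂_2 = (18 − 6) − 12 = 0, and ∂_2 has invariant factor 2 > 1, so H_1 = Z/2.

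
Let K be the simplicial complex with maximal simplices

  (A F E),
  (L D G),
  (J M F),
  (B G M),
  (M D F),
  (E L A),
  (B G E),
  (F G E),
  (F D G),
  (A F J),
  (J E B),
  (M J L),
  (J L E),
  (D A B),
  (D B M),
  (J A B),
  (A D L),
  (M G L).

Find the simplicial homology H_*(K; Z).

Order the vertices as A < B < D < E < F < G < J < L < M. Listing each simplex with vertices in this order, K has dimension 2 with simplices:

  0-simplices (9): A, B, D, E, F, G, J, L, M
  1-simplices (27): AB, AD, AE, AF, AJ, AL, BD, BE, BG, BJ, BM, DF, DG, DL, DM, EF, EG, EJ, EL, FG, FJ, FM, GL, GM, JL, JM, LM
  2-simplices (18): ABD, ABJ, ADL, AEF, AEL, AFJ, BDM, BEG, BEJ, BGM, DFG, DFM, DGL, EFG, EJL, FJM, GLM, JLM

Hence C_0 ≅ Z^9, C_1 ≅ Z^27, C_2 ≅ Z^18.

The boundary map ∂_1: C_1 → C_0 is given by ∂[p,q] = [q] − [p]. For instance
  ∂BE = E − B.
The resulting 9×27 matrix has rank 8, and its Smith normal form has invariant factors (1,1,1,1,1,1,1,1).

∂_2: C_2 → C_1 acts by ∂[p,q,r] = [q,r] − [p,r] + [p,q]. For instance
  ∂DFG = FG − DG + DF,
  ∂AEF = EF − AF + AE.
The resulting 27×18 matrix has rank 18, and its Smith normal form has invariant factors (1,1,1,1,1,1,1,1,1,1,1,1,1,1,1,1,1,2).

Now H_k = ker ∂_k / im ∂_{k+1}, so:

  H_0: rank C_0 − rank ∂_1 = 9 − 8 = 1, and the invariant factors of ∂_1 are all 1, so H_0 = Z.
  H_1: rank ker ∂_1 − rank ∂_2 = (27 − 8) − 18 = 1, and ∂_2 has invariant factor 2 > 1, so H_1 = Z × Z/2.
  H_2: rank ker ∂_2 − rank ∂_3 = (18 − 18) − 0 = 0, and there is no ∂_3, so H_2 = 0.

(K is a triangulation of the Klein bottle.)

H_0 = Z,  H_1 = Z × Z/2,  H_2 = 0.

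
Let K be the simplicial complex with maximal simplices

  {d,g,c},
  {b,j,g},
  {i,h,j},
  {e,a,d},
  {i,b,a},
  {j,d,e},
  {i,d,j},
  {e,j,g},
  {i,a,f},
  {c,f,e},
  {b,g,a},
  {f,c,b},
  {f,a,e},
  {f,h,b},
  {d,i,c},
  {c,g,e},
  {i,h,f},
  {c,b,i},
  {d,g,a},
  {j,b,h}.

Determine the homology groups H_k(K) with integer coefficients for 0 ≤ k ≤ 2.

H_0 = Z,  H_1 = Z ⊕ Z/2,  H_2 = 0.

Fix the vertex order a < b < c < d < e < f < g < h < i < j and write every simplex with vertices in increasing order. Then dim K = 2 and the simplices of K are:

  0-simplices (10): a, b, c, d, e, f, g, h, i, j
  1-simplices (30): ab, ad, ae, af, ag, ai, bc, bf, bg, bh, bi, bj, cd, ce, cf, cg, ci, de, dg, di, dj, ef, eg, ej, fh, fi, gj, hi, hj, ij
  2-simplices (20): abg, abi, ade, adg, aef, afi, bcf, bci, bfh, bgj, bhj, cdg, cdi, cef, ceg, dej, dij, egj, fhi, hij

giving chain groups C_0 ≅ Z^10, C_1 ≅ Z^30, C_2 ≅ Z^20.

The boundary map ∂_1: C_1 → C_0 maps an edge to its endpoints' difference, ∂[p,q] = q − p. For instance
  ∂af = f − a.
The 10×30 boundary matrix has rank 9 and Smith normal form diag(1,1,1,1,1,1,1,1,1).

∂_2: C_2 → C_1 sends each 2-simplex [p,q,r] to [q,r] − [p,r] + [p,q]. For instance
  ∂bci = ci − bi + bc,
  ∂abi = bi − ai + ab.
This gives a 30×20 integer matrix of rank 20; reducing to Smith normal form yields diagonal entries (1,1,1,1,1,1,1,1,1,1,1,1,1,1,1,1,1,1,1,2).

Computing H_k = (kernel of ∂_k) / (image of ∂_{k+1}):

  H_0: rank C_0 − rank ∂_1 = 10 − 9 = 1, and the invariant factors of ∂_1 are all 1, so H_0 = Z.
  H_1: rank ker ∂_1 − rank ∂_2 = (30 − 9) − 20 = 1, and ∂_2 has invariant factor 2 > 1, so H_1 = Z ⊕ Z/2.
  H_2: rank ker ∂_2 − rank ∂_3 = (20 − 20) − 0 = 0, and there is no ∂_3, so H_2 = 0.

As a check, the Euler characteristic is 10 − 30 + 20 = 0, which agrees with 1 − 1 + 0 = 0.
(K is a triangulation of the Klein bottle.)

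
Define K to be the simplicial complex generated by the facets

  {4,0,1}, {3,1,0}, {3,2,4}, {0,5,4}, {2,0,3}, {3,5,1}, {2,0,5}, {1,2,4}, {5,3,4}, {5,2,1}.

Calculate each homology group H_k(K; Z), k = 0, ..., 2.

K has 6 vertices, 15 edges, 10 triangles.
rank ∂_0 = 0, rank ∂_1 = 5 ⇒ b_0 = 6 − 0 − 5 = 1; all invariant factors of ∂_1 are 1 so no torsion. So H_0 = Z.
rank ∂_1 = 5, rank ∂_2 = 10 ⇒ b_1 = 15 − 5 − 10 = 0; ∂_2 has invariant factor(s) [2] giving torsion. So H_1 = Z/2.
rank ∂_2 = 10, rank ∂_3 = 0 ⇒ b_2 = 10 − 10 − 0 = 0. So H_2 = 0.

H_0 = Z,  H_1 = Z/2,  H_2 = 0.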